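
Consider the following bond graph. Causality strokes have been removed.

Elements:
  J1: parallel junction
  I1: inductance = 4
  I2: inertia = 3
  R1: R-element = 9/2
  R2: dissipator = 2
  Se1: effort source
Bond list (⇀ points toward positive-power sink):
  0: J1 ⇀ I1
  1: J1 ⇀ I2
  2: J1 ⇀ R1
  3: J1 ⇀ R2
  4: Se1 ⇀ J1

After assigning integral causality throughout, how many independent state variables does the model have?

2  (I1, I2 all integral)

bond 4 stroke at J1  (Se1 (Se) sets effort on bond)
bond 0 stroke at I1  (J1 effort already set via bond 4)
bond 1 stroke at I2  (0-jn J1 has e-setter on 4)
bond 2 stroke at R1  (common-e at J1 fixed by 4)
bond 3 stroke at R2  (J1 effort already set via bond 4)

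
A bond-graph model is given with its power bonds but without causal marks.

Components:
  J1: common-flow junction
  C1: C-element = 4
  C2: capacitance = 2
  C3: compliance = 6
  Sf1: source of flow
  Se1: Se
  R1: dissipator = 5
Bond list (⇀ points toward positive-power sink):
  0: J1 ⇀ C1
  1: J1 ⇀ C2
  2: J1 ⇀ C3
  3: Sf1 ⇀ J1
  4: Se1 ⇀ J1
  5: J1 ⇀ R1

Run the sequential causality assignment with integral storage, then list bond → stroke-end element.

#0 stroke→J1
#1 stroke→J1
#2 stroke→J1
#3 stroke→Sf1
#4 stroke→J1
#5 stroke→J1

bond 3 →Sf1  (source Sf1 imposes f)
bond 4 →J1  (Se1 fixes effort; stroke away)
bond 0 →J1  (1-jn J1 has f-setter on 3)
bond 1 →J1  (J1 flow already set via bond 3)
bond 2 →J1  (1-jn J1 has f-setter on 3)
bond 5 →J1  (J1: bond 3 brought flow, rest push out)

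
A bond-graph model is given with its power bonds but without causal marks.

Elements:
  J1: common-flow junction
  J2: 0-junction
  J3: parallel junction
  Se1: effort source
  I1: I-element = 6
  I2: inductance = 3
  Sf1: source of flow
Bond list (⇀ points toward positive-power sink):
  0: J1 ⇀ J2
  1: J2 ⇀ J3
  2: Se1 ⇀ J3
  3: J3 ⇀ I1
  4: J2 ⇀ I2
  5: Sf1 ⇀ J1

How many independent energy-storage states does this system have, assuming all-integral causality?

2  (I1, I2 all integral)

bond 2 stroke→J3  (source Se1 imposes e)
bond 5 stroke→Sf1  (source Sf1 imposes f)
bond 0 stroke→J1  (1-jn J1 has f-setter on 5)
bond 1 stroke→J2  (0-jn J3 has e-setter on 2)
bond 3 stroke→I1  (common-e at J3 fixed by 2)
bond 4 stroke→I2  (common-e at J2 fixed by 1)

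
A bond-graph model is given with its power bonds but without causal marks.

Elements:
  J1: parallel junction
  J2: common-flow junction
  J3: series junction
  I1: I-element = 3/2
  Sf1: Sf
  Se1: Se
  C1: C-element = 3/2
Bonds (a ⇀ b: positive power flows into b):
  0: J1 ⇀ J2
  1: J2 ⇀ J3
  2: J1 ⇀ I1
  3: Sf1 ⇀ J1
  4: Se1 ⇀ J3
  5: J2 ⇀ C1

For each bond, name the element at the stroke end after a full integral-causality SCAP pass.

b3 stroke at Sf1  (Sf1 (Sf) sets flow on bond)
b4 stroke at J3  (Se1: effort source, stroke at far end)
b1 stroke at J2  (only one flow-in slot at J3)
b2 stroke at I1  (I1: I, integral causality)
b0 stroke at J1  (closing 0-jn rule on J1)
b5 stroke at J2  (J2 flow already set via bond 0)

b0 |J1
b1 |J2
b2 |I1
b3 |Sf1
b4 |J3
b5 |J2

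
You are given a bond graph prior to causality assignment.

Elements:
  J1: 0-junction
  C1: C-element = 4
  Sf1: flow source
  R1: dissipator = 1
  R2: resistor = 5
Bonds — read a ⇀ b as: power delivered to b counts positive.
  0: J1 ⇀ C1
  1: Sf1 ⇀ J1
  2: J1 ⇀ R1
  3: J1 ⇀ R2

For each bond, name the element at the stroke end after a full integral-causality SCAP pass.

#0 →J1
#1 →Sf1
#2 →R1
#3 →R2

bond 1 stroke at Sf1  (Sf1: flow source, stroke at near end)
bond 0 stroke at J1  (C1 integral (e out))
bond 2 stroke at R1  (J1 effort already set via bond 0)
bond 3 stroke at R2  (J1 effort already set via bond 0)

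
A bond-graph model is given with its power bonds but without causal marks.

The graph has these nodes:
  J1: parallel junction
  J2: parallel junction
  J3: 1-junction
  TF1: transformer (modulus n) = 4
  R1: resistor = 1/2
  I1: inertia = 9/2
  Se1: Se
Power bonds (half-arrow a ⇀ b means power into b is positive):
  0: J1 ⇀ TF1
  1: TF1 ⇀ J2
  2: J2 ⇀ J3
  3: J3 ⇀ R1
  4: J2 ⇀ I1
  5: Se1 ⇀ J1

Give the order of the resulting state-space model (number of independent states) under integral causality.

1  (I1 all integral)

bond 5 stroke at J1  (Se1: effort source, stroke at far end)
bond 0 stroke at TF1  (0-jn J1 has e-setter on 5)
bond 1 stroke at J2  (through TF1, causality passes straight; one stroke at TF1)
bond 2 stroke at J3  (J2 effort already set via bond 1)
bond 4 stroke at I1  (0-jn J2 has e-setter on 1)
bond 3 stroke at R1  (only one flow-in slot at J3)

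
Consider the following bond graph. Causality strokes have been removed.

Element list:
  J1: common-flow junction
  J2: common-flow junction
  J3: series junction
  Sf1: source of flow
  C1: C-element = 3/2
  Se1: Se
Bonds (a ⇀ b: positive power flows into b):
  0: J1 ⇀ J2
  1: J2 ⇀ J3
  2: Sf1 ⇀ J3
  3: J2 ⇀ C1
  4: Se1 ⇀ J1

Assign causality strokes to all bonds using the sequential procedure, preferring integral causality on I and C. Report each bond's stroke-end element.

bond 0 |J2
bond 1 |J3
bond 2 |Sf1
bond 3 |J2
bond 4 |J1

b2 stroke→Sf1  (Sf1: flow source, stroke at near end)
b4 stroke→J1  (Se1 (Se) sets effort on bond)
b0 stroke→J2  (J1: last free bond brings flow in)
b1 stroke→J3  (J3: bond 2 brought flow, rest push out)
b3 stroke→J2  (1-jn J2 has f-setter on 1)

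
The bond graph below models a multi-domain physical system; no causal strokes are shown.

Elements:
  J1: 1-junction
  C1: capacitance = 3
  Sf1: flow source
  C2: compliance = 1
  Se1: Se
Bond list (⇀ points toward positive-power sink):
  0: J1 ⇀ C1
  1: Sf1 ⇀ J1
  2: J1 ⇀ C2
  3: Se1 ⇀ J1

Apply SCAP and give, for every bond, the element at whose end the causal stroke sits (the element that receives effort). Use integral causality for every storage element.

bond 1 stroke→Sf1  (Sf1: flow source, stroke at near end)
bond 3 stroke→J1  (Se1 (Se) sets effort on bond)
bond 0 stroke→J1  (1-jn J1 has f-setter on 1)
bond 2 stroke→J1  (1-jn J1 has f-setter on 1)

#0 stroke→J1
#1 stroke→Sf1
#2 stroke→J1
#3 stroke→J1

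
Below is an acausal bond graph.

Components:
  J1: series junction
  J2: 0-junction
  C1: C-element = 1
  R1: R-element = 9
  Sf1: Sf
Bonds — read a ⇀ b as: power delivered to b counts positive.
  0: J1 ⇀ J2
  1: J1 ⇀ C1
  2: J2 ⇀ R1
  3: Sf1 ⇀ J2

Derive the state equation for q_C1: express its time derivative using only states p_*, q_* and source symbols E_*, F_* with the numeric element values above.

dq_C1/dt = -F_Sf1 - q_C1/9

bond 3 stroke at Sf1  (Sf1 fixes flow; stroke at Sf1)
bond 1 stroke at J1  (prefer integral on C1)
bond 0 stroke at J2  (closing 1-jn rule on J1)
bond 2 stroke at R1  (J2 effort already set via bond 0)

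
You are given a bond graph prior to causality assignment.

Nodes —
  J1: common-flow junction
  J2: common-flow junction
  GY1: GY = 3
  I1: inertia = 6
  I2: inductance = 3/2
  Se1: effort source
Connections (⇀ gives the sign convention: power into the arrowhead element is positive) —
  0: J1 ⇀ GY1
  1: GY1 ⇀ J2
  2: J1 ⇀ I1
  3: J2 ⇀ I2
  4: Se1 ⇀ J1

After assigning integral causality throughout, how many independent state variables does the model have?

b4 →J1  (Se1 (Se) sets effort on bond)
b2 →I1  (I1 outputs flow p/I1)
b0 →J1  (common-f at J1 fixed by 2)
b1 →J2  (GY1 both-in/both-out from 0)
b3 →I2  (only one flow-in slot at J2)

2  (I1, I2 all integral)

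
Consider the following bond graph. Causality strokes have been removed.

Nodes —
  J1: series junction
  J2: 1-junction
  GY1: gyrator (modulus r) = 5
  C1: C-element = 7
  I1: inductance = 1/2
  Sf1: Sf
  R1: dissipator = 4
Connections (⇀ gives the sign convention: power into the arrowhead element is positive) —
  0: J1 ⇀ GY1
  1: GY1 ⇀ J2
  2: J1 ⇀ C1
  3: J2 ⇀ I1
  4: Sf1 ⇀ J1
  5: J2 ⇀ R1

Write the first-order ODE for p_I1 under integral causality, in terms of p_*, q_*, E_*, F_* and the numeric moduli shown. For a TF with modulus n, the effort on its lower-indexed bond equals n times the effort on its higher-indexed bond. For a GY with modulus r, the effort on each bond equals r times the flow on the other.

β4 stroke at Sf1  (source Sf1 imposes f)
β0 stroke at J1  (common-f at J1 fixed by 4)
β2 stroke at J1  (J1 flow already set via bond 4)
β1 stroke at J2  (through GY1, causality inverts; strokes same side of GY1)
β3 stroke at I1  (prefer integral on I1)
β5 stroke at J2  (1-jn J2 has f-setter on 3)

dp_I1/dt = 5*F_Sf1 - 8*p_I1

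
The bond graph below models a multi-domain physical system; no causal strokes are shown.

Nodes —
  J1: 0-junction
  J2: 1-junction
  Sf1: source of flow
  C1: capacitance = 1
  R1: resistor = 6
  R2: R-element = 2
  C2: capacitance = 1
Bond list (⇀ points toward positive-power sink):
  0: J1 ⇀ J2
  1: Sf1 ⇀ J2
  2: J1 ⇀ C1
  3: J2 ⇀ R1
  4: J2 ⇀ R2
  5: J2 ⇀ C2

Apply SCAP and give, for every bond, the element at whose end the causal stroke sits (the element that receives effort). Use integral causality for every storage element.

β0 |J2
β1 |Sf1
β2 |J1
β3 |J2
β4 |J2
β5 |J2

bond 1 stroke→Sf1  (Sf1: flow source, stroke at near end)
bond 0 stroke→J2  (1-jn J2 has f-setter on 1)
bond 3 stroke→J2  (common-f at J2 fixed by 1)
bond 4 stroke→J2  (J2 flow already set via bond 1)
bond 5 stroke→J2  (J2: bond 1 brought flow, rest push out)
bond 2 stroke→J1  (J1 needs exactly one e-in)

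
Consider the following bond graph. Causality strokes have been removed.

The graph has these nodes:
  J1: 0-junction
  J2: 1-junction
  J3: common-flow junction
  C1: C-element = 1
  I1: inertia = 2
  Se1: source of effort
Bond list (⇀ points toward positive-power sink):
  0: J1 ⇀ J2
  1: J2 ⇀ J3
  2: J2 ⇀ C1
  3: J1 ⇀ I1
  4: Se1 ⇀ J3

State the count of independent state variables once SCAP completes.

2  (C1, I1 all integral)

bond 4 stroke→J3  (Se1: effort source, stroke at far end)
bond 1 stroke→J2  (J3 needs exactly one f-in)
bond 2 stroke→J2  (C1: C, integral causality)
bond 0 stroke→J1  (closing 1-jn rule on J2)
bond 3 stroke→I1  (J1: bond 0 brought effort, rest push out)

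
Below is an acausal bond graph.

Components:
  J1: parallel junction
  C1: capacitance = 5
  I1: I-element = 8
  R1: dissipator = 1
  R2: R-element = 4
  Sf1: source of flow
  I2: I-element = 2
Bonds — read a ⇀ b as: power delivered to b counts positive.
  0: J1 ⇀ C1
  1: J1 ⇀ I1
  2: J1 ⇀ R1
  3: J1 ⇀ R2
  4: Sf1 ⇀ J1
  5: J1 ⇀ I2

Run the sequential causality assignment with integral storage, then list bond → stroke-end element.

β0 stroke→J1
β1 stroke→I1
β2 stroke→R1
β3 stroke→R2
β4 stroke→Sf1
β5 stroke→I2

β4 stroke at Sf1  (Sf1: flow source, stroke at near end)
β0 stroke at J1  (prefer integral on C1)
β1 stroke at I1  (0-jn J1 has e-setter on 0)
β2 stroke at R1  (J1: bond 0 brought effort, rest push out)
β3 stroke at R2  (common-e at J1 fixed by 0)
β5 stroke at I2  (0-jn J1 has e-setter on 0)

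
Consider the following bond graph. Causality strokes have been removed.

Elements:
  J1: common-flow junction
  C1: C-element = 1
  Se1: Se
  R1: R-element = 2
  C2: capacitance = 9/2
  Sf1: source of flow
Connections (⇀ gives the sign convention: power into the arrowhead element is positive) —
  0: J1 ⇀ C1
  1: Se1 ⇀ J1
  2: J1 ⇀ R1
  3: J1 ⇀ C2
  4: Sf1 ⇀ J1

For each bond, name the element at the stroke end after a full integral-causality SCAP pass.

b0 stroke→J1
b1 stroke→J1
b2 stroke→J1
b3 stroke→J1
b4 stroke→Sf1

#1 →J1  (Se1 (Se) sets effort on bond)
#4 →Sf1  (Sf1 fixes flow; stroke at Sf1)
#0 →J1  (J1: bond 4 brought flow, rest push out)
#2 →J1  (J1 flow already set via bond 4)
#3 →J1  (common-f at J1 fixed by 4)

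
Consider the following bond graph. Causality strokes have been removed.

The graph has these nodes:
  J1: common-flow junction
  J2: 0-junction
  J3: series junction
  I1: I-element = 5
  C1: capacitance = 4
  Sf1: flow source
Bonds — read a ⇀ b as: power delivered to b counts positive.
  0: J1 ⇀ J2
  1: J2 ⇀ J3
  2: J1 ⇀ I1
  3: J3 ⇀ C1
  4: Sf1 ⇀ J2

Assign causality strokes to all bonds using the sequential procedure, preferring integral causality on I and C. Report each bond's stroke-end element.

β4 stroke→Sf1  (Sf1 fixes flow; stroke at Sf1)
β2 stroke→I1  (I1 integral (f out))
β0 stroke→J1  (1-jn J1 has f-setter on 2)
β1 stroke→J2  (only one effort-in slot at J2)
β3 stroke→J3  (common-f at J3 fixed by 1)

bond 0 stroke at J1
bond 1 stroke at J2
bond 2 stroke at I1
bond 3 stroke at J3
bond 4 stroke at Sf1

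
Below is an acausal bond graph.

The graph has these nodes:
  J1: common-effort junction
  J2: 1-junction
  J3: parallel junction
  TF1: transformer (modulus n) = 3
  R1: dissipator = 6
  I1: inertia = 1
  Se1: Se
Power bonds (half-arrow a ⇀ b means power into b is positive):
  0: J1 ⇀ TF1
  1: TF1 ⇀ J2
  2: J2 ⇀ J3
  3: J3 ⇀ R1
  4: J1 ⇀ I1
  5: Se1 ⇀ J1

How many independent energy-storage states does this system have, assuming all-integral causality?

1  (I1 all integral)

#5 stroke→J1  (Se1 fixes effort; stroke away)
#0 stroke→TF1  (J1 effort already set via bond 5)
#4 stroke→I1  (J1: bond 5 brought effort, rest push out)
#1 stroke→J2  (TF1 one-in-one-out from 0)
#2 stroke→J3  (J2 needs exactly one f-in)
#3 stroke→R1  (J3 effort already set via bond 2)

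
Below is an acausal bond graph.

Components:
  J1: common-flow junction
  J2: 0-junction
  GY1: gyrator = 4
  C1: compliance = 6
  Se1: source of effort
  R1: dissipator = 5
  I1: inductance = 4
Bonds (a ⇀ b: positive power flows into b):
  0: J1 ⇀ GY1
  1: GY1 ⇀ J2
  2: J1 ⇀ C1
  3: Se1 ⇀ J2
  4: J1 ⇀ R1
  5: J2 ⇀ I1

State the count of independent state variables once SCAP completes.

2  (C1, I1 all integral)

bond 3 stroke at J2  (source Se1 imposes e)
bond 1 stroke at GY1  (0-jn J2 has e-setter on 3)
bond 5 stroke at I1  (J2: bond 3 brought effort, rest push out)
bond 0 stroke at GY1  (through GY1, causality inverts; strokes same side of GY1)
bond 2 stroke at J1  (J1: bond 0 brought flow, rest push out)
bond 4 stroke at J1  (1-jn J1 has f-setter on 0)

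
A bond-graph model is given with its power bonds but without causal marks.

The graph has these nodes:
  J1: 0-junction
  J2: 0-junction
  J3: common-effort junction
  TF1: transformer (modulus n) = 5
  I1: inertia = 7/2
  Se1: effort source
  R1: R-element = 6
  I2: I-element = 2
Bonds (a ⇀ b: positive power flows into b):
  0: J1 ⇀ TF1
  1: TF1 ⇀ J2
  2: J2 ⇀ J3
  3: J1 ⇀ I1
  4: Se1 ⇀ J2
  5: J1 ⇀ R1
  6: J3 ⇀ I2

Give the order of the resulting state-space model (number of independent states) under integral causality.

2  (I1, I2 all integral)

b4 →J2  (Se1: effort source, stroke at far end)
b1 →TF1  (J2 effort already set via bond 4)
b2 →J3  (0-jn J2 has e-setter on 4)
b6 →I2  (J3: bond 2 brought effort, rest push out)
b0 →J1  (TF1: transformer flips bond 1)
b3 →I1  (common-e at J1 fixed by 0)
b5 →R1  (J1: bond 0 brought effort, rest push out)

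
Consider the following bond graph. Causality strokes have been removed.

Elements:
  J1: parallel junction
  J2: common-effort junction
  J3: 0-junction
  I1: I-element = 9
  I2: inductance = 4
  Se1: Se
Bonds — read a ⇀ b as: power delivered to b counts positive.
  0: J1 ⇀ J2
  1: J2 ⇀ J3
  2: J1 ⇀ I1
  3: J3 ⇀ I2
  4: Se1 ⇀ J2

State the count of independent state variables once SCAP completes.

β4 stroke→J2  (source Se1 imposes e)
β0 stroke→J1  (J2 effort already set via bond 4)
β1 stroke→J3  (0-jn J2 has e-setter on 4)
β3 stroke→I2  (J3: bond 1 brought effort, rest push out)
β2 stroke→I1  (J1: bond 0 brought effort, rest push out)

2  (I1, I2 all integral)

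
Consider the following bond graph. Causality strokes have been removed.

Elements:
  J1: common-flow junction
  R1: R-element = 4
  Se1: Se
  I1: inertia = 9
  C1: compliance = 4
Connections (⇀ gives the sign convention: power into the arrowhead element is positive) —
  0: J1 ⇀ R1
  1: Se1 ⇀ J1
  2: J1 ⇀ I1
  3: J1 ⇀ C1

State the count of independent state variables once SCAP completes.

2  (C1, I1 all integral)

#1 stroke→J1  (source Se1 imposes e)
#2 stroke→I1  (I1 outputs flow p/I1)
#0 stroke→J1  (common-f at J1 fixed by 2)
#3 stroke→J1  (1-jn J1 has f-setter on 2)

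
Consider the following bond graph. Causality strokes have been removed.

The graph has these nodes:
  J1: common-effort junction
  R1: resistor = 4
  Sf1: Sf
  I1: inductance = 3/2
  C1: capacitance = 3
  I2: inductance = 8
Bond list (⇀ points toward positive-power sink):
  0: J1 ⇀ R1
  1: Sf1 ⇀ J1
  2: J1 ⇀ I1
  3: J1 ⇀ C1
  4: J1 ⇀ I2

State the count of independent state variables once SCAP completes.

3  (C1, I1, I2 all integral)

#1 stroke at Sf1  (Sf1: flow source, stroke at near end)
#2 stroke at I1  (I1: I, integral causality)
#3 stroke at J1  (prefer integral on C1)
#0 stroke at R1  (0-jn J1 has e-setter on 3)
#4 stroke at I2  (J1: bond 3 brought effort, rest push out)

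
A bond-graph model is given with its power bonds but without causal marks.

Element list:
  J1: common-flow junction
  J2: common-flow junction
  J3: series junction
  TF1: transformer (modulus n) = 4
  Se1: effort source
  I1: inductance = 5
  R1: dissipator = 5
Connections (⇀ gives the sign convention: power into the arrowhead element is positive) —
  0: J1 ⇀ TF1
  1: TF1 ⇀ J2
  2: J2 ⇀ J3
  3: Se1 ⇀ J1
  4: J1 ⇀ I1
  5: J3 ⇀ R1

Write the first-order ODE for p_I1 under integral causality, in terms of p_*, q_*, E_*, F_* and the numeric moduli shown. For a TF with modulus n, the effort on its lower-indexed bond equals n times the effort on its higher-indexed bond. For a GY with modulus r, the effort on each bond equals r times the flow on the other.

β3 stroke at J1  (Se1 fixes effort; stroke away)
β4 stroke at I1  (I1 integral (f out))
β0 stroke at J1  (1-jn J1 has f-setter on 4)
β1 stroke at TF1  (through TF1, causality passes straight; one stroke at TF1)
β2 stroke at J2  (common-f at J2 fixed by 1)
β5 stroke at J3  (J3 flow already set via bond 2)

dp_I1/dt = E_Se1 - 16*p_I1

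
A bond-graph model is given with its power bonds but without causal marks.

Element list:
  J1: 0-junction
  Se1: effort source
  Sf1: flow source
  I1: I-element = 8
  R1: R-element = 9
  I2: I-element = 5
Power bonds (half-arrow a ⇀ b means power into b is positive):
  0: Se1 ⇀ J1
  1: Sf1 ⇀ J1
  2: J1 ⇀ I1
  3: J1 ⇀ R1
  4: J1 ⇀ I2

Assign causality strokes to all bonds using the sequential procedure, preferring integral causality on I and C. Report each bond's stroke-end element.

#0 |J1  (Se1 (Se) sets effort on bond)
#1 |Sf1  (source Sf1 imposes f)
#2 |I1  (0-jn J1 has e-setter on 0)
#3 |R1  (0-jn J1 has e-setter on 0)
#4 |I2  (J1 effort already set via bond 0)

bond 0 stroke→J1
bond 1 stroke→Sf1
bond 2 stroke→I1
bond 3 stroke→R1
bond 4 stroke→I2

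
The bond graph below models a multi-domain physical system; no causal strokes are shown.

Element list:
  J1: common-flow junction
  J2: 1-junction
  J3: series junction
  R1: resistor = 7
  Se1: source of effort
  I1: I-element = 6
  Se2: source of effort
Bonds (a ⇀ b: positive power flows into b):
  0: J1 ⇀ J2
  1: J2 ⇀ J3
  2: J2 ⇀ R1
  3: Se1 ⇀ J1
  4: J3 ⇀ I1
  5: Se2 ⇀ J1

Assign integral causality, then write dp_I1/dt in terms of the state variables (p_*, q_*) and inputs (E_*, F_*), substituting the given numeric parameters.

#3 →J1  (Se1 fixes effort; stroke away)
#5 →J1  (Se2 fixes effort; stroke away)
#0 →J2  (closing 1-jn rule on J1)
#4 →I1  (prefer integral on I1)
#1 →J3  (J3 flow already set via bond 4)
#2 →J2  (1-jn J2 has f-setter on 1)

dp_I1/dt = E_Se1 + E_Se2 - 7*p_I1/6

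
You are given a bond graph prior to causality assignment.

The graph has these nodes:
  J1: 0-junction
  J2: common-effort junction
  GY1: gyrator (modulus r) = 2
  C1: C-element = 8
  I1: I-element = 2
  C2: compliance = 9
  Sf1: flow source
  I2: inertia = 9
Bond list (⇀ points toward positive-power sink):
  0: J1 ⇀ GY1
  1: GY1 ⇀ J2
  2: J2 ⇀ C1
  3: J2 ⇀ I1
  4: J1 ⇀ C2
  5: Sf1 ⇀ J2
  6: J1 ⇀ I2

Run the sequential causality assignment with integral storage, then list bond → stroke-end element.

bond 0 stroke at GY1
bond 1 stroke at GY1
bond 2 stroke at J2
bond 3 stroke at I1
bond 4 stroke at J1
bond 5 stroke at Sf1
bond 6 stroke at I2

b5 stroke at Sf1  (Sf1: flow source, stroke at near end)
b2 stroke at J2  (C1: C, integral causality)
b1 stroke at GY1  (J2: bond 2 brought effort, rest push out)
b3 stroke at I1  (J2: bond 2 brought effort, rest push out)
b0 stroke at GY1  (GY GY1: same side as bond 1)
b4 stroke at J1  (C2: C, integral causality)
b6 stroke at I2  (0-jn J1 has e-setter on 4)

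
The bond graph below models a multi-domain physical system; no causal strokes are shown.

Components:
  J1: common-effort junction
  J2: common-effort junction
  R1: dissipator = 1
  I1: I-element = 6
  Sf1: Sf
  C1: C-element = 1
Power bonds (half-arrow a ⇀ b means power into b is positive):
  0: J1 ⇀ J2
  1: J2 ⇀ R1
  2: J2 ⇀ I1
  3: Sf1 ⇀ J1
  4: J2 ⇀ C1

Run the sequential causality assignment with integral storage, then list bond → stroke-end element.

bond 3 |Sf1  (Sf1 fixes flow; stroke at Sf1)
bond 0 |J1  (closing 0-jn rule on J1)
bond 2 |I1  (I1 outputs flow p/I1)
bond 4 |J2  (C1: C, integral causality)
bond 1 |R1  (0-jn J2 has e-setter on 4)

#0 |J1
#1 |R1
#2 |I1
#3 |Sf1
#4 |J2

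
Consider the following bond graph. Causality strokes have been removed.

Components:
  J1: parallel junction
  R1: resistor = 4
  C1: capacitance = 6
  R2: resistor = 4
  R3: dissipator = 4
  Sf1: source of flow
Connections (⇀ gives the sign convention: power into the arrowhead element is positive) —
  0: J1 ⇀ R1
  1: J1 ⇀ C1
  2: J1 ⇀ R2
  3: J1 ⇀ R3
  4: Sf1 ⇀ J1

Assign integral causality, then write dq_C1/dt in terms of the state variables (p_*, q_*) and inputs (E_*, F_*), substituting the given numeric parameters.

dq_C1/dt = F_Sf1 - q_C1/8

#4 stroke→Sf1  (Sf1 fixes flow; stroke at Sf1)
#1 stroke→J1  (C1 integral (e out))
#0 stroke→R1  (0-jn J1 has e-setter on 1)
#2 stroke→R2  (0-jn J1 has e-setter on 1)
#3 stroke→R3  (J1: bond 1 brought effort, rest push out)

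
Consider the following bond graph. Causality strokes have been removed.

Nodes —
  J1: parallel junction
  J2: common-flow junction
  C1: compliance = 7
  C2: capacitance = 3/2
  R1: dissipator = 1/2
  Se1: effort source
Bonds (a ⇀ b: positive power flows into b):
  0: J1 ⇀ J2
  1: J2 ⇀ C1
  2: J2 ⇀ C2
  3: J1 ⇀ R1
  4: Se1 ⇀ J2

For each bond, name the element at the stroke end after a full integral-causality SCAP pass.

#0 |J1
#1 |J2
#2 |J2
#3 |R1
#4 |J2

β4 stroke at J2  (source Se1 imposes e)
β1 stroke at J2  (C1: C, integral causality)
β2 stroke at J2  (prefer integral on C2)
β0 stroke at J1  (only one flow-in slot at J2)
β3 stroke at R1  (0-jn J1 has e-setter on 0)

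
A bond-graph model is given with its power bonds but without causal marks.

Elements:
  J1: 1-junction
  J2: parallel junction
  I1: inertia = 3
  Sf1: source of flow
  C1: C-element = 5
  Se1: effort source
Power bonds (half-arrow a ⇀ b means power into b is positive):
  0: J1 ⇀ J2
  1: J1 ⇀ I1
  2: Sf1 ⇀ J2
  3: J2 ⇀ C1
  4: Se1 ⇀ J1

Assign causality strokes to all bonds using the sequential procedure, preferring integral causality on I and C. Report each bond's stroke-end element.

#0 stroke at J1
#1 stroke at I1
#2 stroke at Sf1
#3 stroke at J2
#4 stroke at J1

bond 2 stroke at Sf1  (source Sf1 imposes f)
bond 4 stroke at J1  (Se1 fixes effort; stroke away)
bond 1 stroke at I1  (I1: I, integral causality)
bond 0 stroke at J1  (J1: bond 1 brought flow, rest push out)
bond 3 stroke at J2  (closing 0-jn rule on J2)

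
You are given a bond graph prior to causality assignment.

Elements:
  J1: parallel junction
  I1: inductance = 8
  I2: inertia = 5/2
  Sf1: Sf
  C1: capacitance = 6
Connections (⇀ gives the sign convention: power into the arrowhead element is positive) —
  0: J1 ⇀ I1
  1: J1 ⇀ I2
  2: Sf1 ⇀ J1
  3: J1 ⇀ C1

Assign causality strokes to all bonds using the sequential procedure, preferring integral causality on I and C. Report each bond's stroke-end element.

bond 2 |Sf1  (Sf1: flow source, stroke at near end)
bond 0 |I1  (I1: I, integral causality)
bond 1 |I2  (I2: I, integral causality)
bond 3 |J1  (closing 0-jn rule on J1)

β0 |I1
β1 |I2
β2 |Sf1
β3 |J1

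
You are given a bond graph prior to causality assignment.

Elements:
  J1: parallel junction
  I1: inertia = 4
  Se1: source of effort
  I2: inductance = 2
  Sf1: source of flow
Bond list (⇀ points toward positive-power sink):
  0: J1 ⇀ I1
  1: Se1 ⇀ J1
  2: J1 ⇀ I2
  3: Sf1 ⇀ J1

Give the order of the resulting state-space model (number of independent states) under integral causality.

β1 →J1  (source Se1 imposes e)
β3 →Sf1  (Sf1 (Sf) sets flow on bond)
β0 →I1  (J1: bond 1 brought effort, rest push out)
β2 →I2  (common-e at J1 fixed by 1)

2  (I1, I2 all integral)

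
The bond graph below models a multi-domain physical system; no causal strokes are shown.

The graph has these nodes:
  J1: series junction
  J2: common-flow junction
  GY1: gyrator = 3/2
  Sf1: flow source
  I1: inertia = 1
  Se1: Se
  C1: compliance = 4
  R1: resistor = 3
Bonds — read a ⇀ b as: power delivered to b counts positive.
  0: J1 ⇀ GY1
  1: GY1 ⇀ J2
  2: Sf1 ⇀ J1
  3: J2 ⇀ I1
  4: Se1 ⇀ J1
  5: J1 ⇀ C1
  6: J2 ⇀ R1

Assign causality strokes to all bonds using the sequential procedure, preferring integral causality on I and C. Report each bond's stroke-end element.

#2 stroke→Sf1  (Sf1 (Sf) sets flow on bond)
#4 stroke→J1  (Se1 (Se) sets effort on bond)
#0 stroke→J1  (common-f at J1 fixed by 2)
#5 stroke→J1  (common-f at J1 fixed by 2)
#1 stroke→J2  (through GY1, causality inverts; strokes same side of GY1)
#3 stroke→I1  (prefer integral on I1)
#6 stroke→J2  (common-f at J2 fixed by 3)

b0 →J1
b1 →J2
b2 →Sf1
b3 →I1
b4 →J1
b5 →J1
b6 →J2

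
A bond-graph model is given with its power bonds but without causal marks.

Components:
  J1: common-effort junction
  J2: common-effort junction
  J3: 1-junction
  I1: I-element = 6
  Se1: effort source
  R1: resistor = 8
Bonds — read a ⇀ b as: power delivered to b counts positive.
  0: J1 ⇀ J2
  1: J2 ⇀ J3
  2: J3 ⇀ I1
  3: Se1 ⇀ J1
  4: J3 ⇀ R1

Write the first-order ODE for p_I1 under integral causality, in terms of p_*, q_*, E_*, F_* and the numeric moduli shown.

b3 →J1  (Se1: effort source, stroke at far end)
b0 →J2  (0-jn J1 has e-setter on 3)
b1 →J3  (J2: bond 0 brought effort, rest push out)
b2 →I1  (I1: I, integral causality)
b4 →J3  (J3: bond 2 brought flow, rest push out)

dp_I1/dt = E_Se1 - 4*p_I1/3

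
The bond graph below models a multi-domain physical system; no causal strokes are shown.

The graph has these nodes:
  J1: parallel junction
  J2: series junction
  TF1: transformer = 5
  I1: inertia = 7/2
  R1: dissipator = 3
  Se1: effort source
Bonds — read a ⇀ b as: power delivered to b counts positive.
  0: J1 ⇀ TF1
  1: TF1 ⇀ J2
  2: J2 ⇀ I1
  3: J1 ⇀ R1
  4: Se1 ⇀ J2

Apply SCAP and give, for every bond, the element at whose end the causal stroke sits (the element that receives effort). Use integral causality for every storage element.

#0 stroke→TF1
#1 stroke→J2
#2 stroke→I1
#3 stroke→J1
#4 stroke→J2

b4 stroke→J2  (Se1: effort source, stroke at far end)
b2 stroke→I1  (prefer integral on I1)
b1 stroke→J2  (1-jn J2 has f-setter on 2)
b0 stroke→TF1  (TF1: transformer flips bond 1)
b3 stroke→J1  (J1: last free bond brings effort in)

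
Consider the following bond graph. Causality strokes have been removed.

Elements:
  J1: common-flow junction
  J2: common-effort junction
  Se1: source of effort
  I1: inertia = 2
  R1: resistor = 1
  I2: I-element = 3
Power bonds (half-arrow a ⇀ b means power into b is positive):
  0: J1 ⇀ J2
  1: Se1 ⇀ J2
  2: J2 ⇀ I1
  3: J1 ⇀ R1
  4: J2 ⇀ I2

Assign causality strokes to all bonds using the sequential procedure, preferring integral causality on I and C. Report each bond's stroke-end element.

β1 stroke→J2  (Se1 (Se) sets effort on bond)
β0 stroke→J1  (0-jn J2 has e-setter on 1)
β2 stroke→I1  (0-jn J2 has e-setter on 1)
β4 stroke→I2  (J2 effort already set via bond 1)
β3 stroke→R1  (J1: last free bond brings flow in)

bond 0 |J1
bond 1 |J2
bond 2 |I1
bond 3 |R1
bond 4 |I2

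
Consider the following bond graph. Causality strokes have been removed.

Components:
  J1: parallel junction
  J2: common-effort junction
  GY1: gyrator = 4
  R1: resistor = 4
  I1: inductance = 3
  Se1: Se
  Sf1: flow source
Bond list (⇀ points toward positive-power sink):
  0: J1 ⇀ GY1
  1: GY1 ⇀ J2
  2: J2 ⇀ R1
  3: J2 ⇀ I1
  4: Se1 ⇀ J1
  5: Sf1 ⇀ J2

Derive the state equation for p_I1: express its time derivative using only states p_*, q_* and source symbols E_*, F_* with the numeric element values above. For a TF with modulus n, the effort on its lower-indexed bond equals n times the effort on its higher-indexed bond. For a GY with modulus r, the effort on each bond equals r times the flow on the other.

bond 4 stroke at J1  (source Se1 imposes e)
bond 5 stroke at Sf1  (source Sf1 imposes f)
bond 0 stroke at GY1  (J1 effort already set via bond 4)
bond 1 stroke at GY1  (through GY1, causality inverts; strokes same side of GY1)
bond 3 stroke at I1  (I1 outputs flow p/I1)
bond 2 stroke at J2  (only one effort-in slot at J2)

dp_I1/dt = E_Se1 + 4*F_Sf1 - 4*p_I1/3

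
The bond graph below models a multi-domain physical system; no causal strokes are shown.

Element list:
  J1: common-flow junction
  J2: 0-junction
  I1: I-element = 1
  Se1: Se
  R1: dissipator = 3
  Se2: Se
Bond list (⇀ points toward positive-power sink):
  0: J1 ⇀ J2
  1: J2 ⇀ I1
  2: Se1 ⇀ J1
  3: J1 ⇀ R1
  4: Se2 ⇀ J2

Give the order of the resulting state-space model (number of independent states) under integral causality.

bond 2 →J1  (Se1: effort source, stroke at far end)
bond 4 →J2  (Se2 (Se) sets effort on bond)
bond 0 →J1  (0-jn J2 has e-setter on 4)
bond 1 →I1  (J2: bond 4 brought effort, rest push out)
bond 3 →R1  (J1: last free bond brings flow in)

1  (I1 all integral)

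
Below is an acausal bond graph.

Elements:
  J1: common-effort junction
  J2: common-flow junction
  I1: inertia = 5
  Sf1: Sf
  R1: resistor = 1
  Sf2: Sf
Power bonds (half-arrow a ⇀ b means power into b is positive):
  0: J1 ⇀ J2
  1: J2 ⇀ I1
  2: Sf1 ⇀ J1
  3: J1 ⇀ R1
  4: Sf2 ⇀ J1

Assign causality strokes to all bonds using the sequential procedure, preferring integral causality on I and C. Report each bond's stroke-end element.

b2 →Sf1  (source Sf1 imposes f)
b4 →Sf2  (Sf2: flow source, stroke at near end)
b1 →I1  (I1 integral (f out))
b0 →J2  (J2 flow already set via bond 1)
b3 →J1  (J1: last free bond brings effort in)

β0 →J2
β1 →I1
β2 →Sf1
β3 →J1
β4 →Sf2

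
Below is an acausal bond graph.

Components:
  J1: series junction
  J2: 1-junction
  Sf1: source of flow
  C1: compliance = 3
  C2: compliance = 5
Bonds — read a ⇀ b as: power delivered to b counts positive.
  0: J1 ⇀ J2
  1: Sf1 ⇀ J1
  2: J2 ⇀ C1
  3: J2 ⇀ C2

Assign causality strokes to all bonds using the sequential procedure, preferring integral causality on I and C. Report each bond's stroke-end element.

#0 stroke at J1
#1 stroke at Sf1
#2 stroke at J2
#3 stroke at J2

β1 stroke at Sf1  (source Sf1 imposes f)
β0 stroke at J1  (J1 flow already set via bond 1)
β2 stroke at J2  (1-jn J2 has f-setter on 0)
β3 stroke at J2  (J2 flow already set via bond 0)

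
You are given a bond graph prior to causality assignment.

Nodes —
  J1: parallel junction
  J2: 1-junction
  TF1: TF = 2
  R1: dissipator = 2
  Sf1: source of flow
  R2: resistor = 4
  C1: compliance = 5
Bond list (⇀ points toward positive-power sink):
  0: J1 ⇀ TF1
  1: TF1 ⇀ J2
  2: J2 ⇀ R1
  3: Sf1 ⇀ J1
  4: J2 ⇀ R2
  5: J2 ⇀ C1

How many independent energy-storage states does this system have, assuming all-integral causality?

1  (C1 all integral)

#3 →Sf1  (Sf1 fixes flow; stroke at Sf1)
#0 →J1  (J1 needs exactly one e-in)
#1 →TF1  (through TF1, causality passes straight; one stroke at TF1)
#2 →J2  (J2 flow already set via bond 1)
#4 →J2  (1-jn J2 has f-setter on 1)
#5 →J2  (common-f at J2 fixed by 1)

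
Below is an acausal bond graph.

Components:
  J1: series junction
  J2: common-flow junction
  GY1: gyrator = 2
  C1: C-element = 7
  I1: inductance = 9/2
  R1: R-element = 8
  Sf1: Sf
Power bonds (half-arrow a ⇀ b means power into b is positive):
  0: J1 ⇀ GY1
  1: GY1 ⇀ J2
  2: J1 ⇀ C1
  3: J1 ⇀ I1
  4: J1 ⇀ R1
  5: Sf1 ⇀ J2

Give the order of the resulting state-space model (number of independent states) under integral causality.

#5 |Sf1  (Sf1 fixes flow; stroke at Sf1)
#1 |J2  (1-jn J2 has f-setter on 5)
#0 |J1  (GY1: gyrator matches bond 1)
#2 |J1  (prefer integral on C1)
#3 |I1  (prefer integral on I1)
#4 |J1  (J1 flow already set via bond 3)

2  (C1, I1 all integral)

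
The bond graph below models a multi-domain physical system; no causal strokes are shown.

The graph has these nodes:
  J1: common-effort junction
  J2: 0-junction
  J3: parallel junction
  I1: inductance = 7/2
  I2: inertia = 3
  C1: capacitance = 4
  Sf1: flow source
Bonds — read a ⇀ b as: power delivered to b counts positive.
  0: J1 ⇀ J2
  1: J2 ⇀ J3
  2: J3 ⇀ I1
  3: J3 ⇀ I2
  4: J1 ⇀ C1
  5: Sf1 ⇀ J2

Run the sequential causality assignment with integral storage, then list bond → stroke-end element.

#5 →Sf1  (Sf1: flow source, stroke at near end)
#2 →I1  (prefer integral on I1)
#3 →I2  (prefer integral on I2)
#1 →J3  (J3 needs exactly one e-in)
#0 →J2  (J2 needs exactly one e-in)
#4 →J1  (only one effort-in slot at J1)

b0 stroke→J2
b1 stroke→J3
b2 stroke→I1
b3 stroke→I2
b4 stroke→J1
b5 stroke→Sf1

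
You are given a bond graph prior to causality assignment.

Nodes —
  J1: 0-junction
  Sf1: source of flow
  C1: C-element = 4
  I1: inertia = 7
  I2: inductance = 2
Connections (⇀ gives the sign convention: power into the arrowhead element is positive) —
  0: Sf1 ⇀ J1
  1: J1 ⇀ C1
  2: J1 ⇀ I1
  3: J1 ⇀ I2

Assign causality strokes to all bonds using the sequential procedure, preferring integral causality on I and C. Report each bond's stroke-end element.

b0 |Sf1  (Sf1 (Sf) sets flow on bond)
b1 |J1  (C1 integral (e out))
b2 |I1  (0-jn J1 has e-setter on 1)
b3 |I2  (J1: bond 1 brought effort, rest push out)

β0 |Sf1
β1 |J1
β2 |I1
β3 |I2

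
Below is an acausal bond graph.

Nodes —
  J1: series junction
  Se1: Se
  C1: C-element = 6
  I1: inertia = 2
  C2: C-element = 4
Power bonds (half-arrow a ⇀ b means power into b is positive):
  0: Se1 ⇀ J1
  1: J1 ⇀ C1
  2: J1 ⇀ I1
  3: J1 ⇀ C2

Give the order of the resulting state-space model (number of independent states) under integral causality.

bond 0 |J1  (source Se1 imposes e)
bond 1 |J1  (C1: C, integral causality)
bond 2 |I1  (prefer integral on I1)
bond 3 |J1  (J1: bond 2 brought flow, rest push out)

3  (C1, C2, I1 all integral)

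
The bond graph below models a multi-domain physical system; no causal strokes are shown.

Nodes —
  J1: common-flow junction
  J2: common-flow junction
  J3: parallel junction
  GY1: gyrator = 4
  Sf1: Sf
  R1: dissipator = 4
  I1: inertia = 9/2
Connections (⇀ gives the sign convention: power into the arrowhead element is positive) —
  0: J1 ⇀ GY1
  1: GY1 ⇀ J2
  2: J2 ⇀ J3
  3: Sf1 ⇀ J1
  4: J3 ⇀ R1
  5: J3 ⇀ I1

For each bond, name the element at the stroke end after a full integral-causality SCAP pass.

#0 stroke→J1
#1 stroke→J2
#2 stroke→J3
#3 stroke→Sf1
#4 stroke→R1
#5 stroke→I1

#3 stroke→Sf1  (Sf1 (Sf) sets flow on bond)
#0 stroke→J1  (common-f at J1 fixed by 3)
#1 stroke→J2  (GY1: gyrator matches bond 0)
#2 stroke→J3  (J2: last free bond brings flow in)
#4 stroke→R1  (0-jn J3 has e-setter on 2)
#5 stroke→I1  (common-e at J3 fixed by 2)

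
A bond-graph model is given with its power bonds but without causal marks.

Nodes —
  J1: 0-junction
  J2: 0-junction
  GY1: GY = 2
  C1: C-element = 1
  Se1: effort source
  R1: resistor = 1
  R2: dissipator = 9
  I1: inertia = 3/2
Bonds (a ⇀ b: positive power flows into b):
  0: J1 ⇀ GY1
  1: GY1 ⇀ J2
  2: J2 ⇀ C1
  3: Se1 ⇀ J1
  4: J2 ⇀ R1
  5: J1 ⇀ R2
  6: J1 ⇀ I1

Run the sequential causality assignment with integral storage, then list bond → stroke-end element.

#3 →J1  (source Se1 imposes e)
#0 →GY1  (common-e at J1 fixed by 3)
#5 →R2  (common-e at J1 fixed by 3)
#6 →I1  (J1 effort already set via bond 3)
#1 →GY1  (GY1 both-in/both-out from 0)
#2 →J2  (C1 outputs effort q/C1)
#4 →R1  (common-e at J2 fixed by 2)

#0 |GY1
#1 |GY1
#2 |J2
#3 |J1
#4 |R1
#5 |R2
#6 |I1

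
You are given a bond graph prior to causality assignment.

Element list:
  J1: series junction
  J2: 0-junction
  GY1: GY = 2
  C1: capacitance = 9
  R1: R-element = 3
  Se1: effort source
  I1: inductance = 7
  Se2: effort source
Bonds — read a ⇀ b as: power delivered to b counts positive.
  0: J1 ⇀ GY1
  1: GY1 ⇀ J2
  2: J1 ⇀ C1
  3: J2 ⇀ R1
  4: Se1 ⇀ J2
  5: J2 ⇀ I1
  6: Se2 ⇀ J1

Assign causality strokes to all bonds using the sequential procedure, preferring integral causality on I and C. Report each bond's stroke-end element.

β0 →GY1
β1 →GY1
β2 →J1
β3 →R1
β4 →J2
β5 →I1
β6 →J1

β4 →J2  (source Se1 imposes e)
β6 →J1  (Se2 (Se) sets effort on bond)
β1 →GY1  (common-e at J2 fixed by 4)
β3 →R1  (J2: bond 4 brought effort, rest push out)
β5 →I1  (common-e at J2 fixed by 4)
β0 →GY1  (GY1: gyrator matches bond 1)
β2 →J1  (1-jn J1 has f-setter on 0)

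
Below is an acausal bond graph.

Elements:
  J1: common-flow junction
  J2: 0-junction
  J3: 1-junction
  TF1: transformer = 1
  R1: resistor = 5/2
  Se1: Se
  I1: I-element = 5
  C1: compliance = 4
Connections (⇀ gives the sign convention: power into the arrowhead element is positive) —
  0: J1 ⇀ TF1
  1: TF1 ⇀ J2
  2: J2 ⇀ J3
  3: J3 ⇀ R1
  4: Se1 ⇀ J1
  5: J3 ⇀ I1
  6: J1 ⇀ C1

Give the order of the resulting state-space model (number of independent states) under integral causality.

#4 |J1  (source Se1 imposes e)
#5 |I1  (I1: I, integral causality)
#2 |J3  (common-f at J3 fixed by 5)
#3 |J3  (J3: bond 5 brought flow, rest push out)
#1 |J2  (J2 needs exactly one e-in)
#0 |TF1  (TF TF1: opposite of bond 1)
#6 |J1  (1-jn J1 has f-setter on 0)

2  (C1, I1 all integral)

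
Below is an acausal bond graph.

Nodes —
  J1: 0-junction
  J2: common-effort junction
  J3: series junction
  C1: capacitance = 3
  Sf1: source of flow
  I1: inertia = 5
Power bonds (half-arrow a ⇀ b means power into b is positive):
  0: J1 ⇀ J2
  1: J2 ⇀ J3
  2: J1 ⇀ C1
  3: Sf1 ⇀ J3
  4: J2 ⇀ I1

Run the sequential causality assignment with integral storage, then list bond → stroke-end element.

b0 →J2
b1 →J3
b2 →J1
b3 →Sf1
b4 →I1

#3 stroke at Sf1  (Sf1 (Sf) sets flow on bond)
#1 stroke at J3  (common-f at J3 fixed by 3)
#2 stroke at J1  (prefer integral on C1)
#0 stroke at J2  (J1: bond 2 brought effort, rest push out)
#4 stroke at I1  (J2: bond 0 brought effort, rest push out)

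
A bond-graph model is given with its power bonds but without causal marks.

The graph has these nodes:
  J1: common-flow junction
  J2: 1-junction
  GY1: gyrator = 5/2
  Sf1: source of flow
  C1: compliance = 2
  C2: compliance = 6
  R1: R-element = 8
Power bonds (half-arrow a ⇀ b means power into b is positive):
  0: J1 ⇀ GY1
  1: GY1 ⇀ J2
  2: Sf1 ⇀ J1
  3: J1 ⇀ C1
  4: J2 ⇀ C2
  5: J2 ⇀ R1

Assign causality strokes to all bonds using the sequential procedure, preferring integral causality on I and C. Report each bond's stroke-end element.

bond 0 →J1
bond 1 →J2
bond 2 →Sf1
bond 3 →J1
bond 4 →J2
bond 5 →R1

b2 stroke→Sf1  (Sf1: flow source, stroke at near end)
b0 stroke→J1  (J1 flow already set via bond 2)
b3 stroke→J1  (J1: bond 2 brought flow, rest push out)
b1 stroke→J2  (GY1 both-in/both-out from 0)
b4 stroke→J2  (prefer integral on C2)
b5 stroke→R1  (J2 needs exactly one f-in)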